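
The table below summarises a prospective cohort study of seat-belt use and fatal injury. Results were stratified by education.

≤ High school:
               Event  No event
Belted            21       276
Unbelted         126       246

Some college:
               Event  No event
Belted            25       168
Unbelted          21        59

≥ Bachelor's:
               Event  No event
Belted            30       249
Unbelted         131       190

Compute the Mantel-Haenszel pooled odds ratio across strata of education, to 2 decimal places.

OR_MH = Σ(aᵢdᵢ/nᵢ) / Σ(bᵢcᵢ/nᵢ), where nᵢ is the stratum total.
Stratum 1 (≤ High school): n = 669; a·d/n = 21·246/669 = 7.7220; b·c/n = 276·126/669 = 51.9821
Stratum 2 (Some college): n = 273; a·d/n = 25·59/273 = 5.4029; b·c/n = 168·21/273 = 12.9231
Stratum 3 (≥ Bachelor's): n = 600; a·d/n = 30·190/600 = 9.5000; b·c/n = 249·131/600 = 54.3650
OR_MH = (7.7220 + 5.4029 + 9.5000) / (51.9821 + 12.9231 + 54.3650) = 22.6249 / 119.2701 = 0.18969

0.19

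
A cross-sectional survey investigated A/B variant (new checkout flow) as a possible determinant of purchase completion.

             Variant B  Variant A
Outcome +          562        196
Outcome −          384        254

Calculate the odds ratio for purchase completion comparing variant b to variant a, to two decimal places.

Reading the table with exposure as columns: a = 562 (Variant B, case), b = 384 (Variant B, non-case), c = 196 (Variant A, case), d = 254.
OR = (a·d)/(b·c) = (562 × 254) / (384 × 196) = 142748 / 75264 = 1.89663
The odds of purchase completion are about 1.90 times as high in the variant b group.

1.90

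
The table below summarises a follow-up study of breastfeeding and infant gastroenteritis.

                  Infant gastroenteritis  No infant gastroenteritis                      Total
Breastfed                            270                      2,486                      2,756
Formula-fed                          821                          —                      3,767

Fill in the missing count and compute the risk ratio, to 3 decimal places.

The missing cell is in the unexposed row: 3767 − 821 = 2946.
So a = 270, b = 2486, c = 821, d = 2946.
RR = [a/(a+b)] / [c/(c+d)] = (270/2756) / (821/3767) = 0.09797/0.21795 = 0.44951

0.450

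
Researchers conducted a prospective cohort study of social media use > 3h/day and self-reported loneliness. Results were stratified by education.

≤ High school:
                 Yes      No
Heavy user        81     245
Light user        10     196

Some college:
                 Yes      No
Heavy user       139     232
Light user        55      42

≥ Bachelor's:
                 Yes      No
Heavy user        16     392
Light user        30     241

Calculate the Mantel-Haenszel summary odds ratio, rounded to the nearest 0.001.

OR_MH = Σ(aᵢdᵢ/nᵢ) / Σ(bᵢcᵢ/nᵢ), where nᵢ is the stratum total.
Stratum 1 (≤ High school): n = 532; a·d/n = 81·196/532 = 29.8421; b·c/n = 245·10/532 = 4.6053
Stratum 2 (Some college): n = 468; a·d/n = 139·42/468 = 12.4744; b·c/n = 232·55/468 = 27.2650
Stratum 3 (≥ Bachelor's): n = 679; a·d/n = 16·241/679 = 5.6789; b·c/n = 392·30/679 = 17.3196
OR_MH = (29.8421 + 12.4744 + 5.6789) / (4.6053 + 27.2650 + 17.3196) = 47.9954 / 49.1898 = 0.97572

0.976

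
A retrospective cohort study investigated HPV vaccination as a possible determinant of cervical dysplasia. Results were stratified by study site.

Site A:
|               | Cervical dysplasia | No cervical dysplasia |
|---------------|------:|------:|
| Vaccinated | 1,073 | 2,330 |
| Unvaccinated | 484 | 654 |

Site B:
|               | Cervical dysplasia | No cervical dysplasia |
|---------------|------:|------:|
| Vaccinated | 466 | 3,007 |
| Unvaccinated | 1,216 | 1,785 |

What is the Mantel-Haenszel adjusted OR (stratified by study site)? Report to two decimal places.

OR_MH = Σ(aᵢdᵢ/nᵢ) / Σ(bᵢcᵢ/nᵢ), where nᵢ is the stratum total.
Stratum 1 (Site A): n = 4541; a·d/n = 1073·654/4541 = 154.5347; b·c/n = 2330·484/4541 = 248.3418
Stratum 2 (Site B): n = 6474; a·d/n = 466·1785/6474 = 128.4847; b·c/n = 3007·1216/6474 = 564.7995
OR_MH = (154.5347 + 128.4847) / (248.3418 + 564.7995) = 283.0194 / 813.1413 = 0.34806

0.35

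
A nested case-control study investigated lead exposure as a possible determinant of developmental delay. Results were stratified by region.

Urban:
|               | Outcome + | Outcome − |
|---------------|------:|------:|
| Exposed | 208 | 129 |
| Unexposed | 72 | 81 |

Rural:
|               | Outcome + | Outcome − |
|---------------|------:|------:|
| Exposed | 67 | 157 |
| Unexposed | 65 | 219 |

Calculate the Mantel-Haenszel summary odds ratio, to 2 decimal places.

OR_MH = Σ(aᵢdᵢ/nᵢ) / Σ(bᵢcᵢ/nᵢ), where nᵢ is the stratum total.
Stratum 1 (Urban): n = 490; a·d/n = 208·81/490 = 34.3837; b·c/n = 129·72/490 = 18.9551
Stratum 2 (Rural): n = 508; a·d/n = 67·219/508 = 28.8839; b·c/n = 157·65/508 = 20.0886
OR_MH = (34.3837 + 28.8839) / (18.9551 + 20.0886) = 63.2675 / 39.0437 = 1.62043

1.62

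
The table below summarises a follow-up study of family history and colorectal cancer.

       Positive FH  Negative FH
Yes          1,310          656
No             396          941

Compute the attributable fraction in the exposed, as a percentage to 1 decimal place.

Reading the table with exposure as columns: a = 1310 (Positive FH, case), b = 396 (Positive FH, non-case), c = 656 (Negative FH, case), d = 941.
Risk in exposed = 1310/1706 = 0.76788; risk in unexposed = 656/1597 = 0.41077.
RR = 0.76788/0.41077 = 1.86936
AR% = (RR − 1)/RR × 100 = (1.86936 − 1)/1.86936 × 100 = 46.5058%

46.5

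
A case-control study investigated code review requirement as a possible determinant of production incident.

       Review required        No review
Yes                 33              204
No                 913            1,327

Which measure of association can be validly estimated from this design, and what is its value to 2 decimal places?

0.24

Reading the table with exposure as columns: a = 33 (Review required, case), b = 913 (Review required, non-case), c = 204 (No review, case), d = 1327.
This is a case-control study: participants were sampled on outcome status, so risks in the source population cannot be estimated directly — relative risk is not valid here. The odds ratio is the appropriate measure.
OR = (a·d)/(b·c) = (33 × 1327) / (913 × 204) = 43791 / 186252 = 0.23512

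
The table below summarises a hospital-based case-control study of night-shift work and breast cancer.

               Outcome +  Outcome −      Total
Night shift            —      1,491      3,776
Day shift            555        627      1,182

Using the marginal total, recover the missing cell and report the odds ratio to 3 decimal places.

1.731

The missing cell is in the exposed row: 3776 − 1491 = 2285.
So a = 2285, b = 1491, c = 555, d = 627.
OR = (a·d)/(b·c) = (2285 × 627) / (1491 × 555) = 1432695 / 827505 = 1.73134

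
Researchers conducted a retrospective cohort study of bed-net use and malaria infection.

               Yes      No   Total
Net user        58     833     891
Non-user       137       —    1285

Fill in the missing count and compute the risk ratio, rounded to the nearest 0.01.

The missing cell is in the unexposed row: 1285 − 137 = 1148.
So a = 58, b = 833, c = 137, d = 1148.
RR = [a/(a+b)] / [c/(c+d)] = (58/891) / (137/1285) = 0.06510/0.10661 = 0.61057

0.61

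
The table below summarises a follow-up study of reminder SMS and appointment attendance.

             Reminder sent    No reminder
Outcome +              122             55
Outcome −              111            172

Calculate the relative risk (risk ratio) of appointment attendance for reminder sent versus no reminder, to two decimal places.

Reading the table with exposure as columns: a = 122 (Reminder sent, case), b = 111 (Reminder sent, non-case), c = 55 (No reminder, case), d = 172.
Risk in exposed = 122/233 = 0.52361; risk in unexposed = 55/227 = 0.24229.
RR = 0.52361 / 0.24229 = 2.16106
The risk among the exposed is 2.16 times that among the unexposed.

2.16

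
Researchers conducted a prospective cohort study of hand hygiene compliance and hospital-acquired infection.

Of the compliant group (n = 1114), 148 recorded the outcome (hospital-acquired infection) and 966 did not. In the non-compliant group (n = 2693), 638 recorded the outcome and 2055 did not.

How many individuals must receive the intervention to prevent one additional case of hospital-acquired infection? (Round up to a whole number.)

10

Risk in treated group = 148/1114 = 0.13285; risk in control = 638/2693 = 0.23691.
Absolute risk reduction = 0.23691 − 0.13285 = 0.10406
NNT = 1 / ARR = 1 / 0.10406 = 9.610 → round up → 10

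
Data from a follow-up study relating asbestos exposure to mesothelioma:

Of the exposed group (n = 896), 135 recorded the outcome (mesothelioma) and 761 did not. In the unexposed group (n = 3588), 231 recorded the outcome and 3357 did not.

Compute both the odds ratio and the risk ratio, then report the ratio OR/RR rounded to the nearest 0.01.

From the description: a = 135, b = 761, c = 231, d = 3357.
OR = (135·3357)/(761·231) = 453195/175791 = 2.57803
Risk in exposed = 135/896 = 0.15067; risk in unexposed = 231/3588 = 0.06438; RR = 2.34027
OR/RR = 2.57803 / 2.34027 = 1.10160
The outcome is not rare, so the OR lies further from 1 than the RR.

1.10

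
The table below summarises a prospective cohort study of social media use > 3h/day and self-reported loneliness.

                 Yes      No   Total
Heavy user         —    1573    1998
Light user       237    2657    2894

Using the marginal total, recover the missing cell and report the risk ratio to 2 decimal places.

2.60

The missing cell is in the exposed row: 1998 − 1573 = 425.
So a = 425, b = 1573, c = 237, d = 2657.
RR = [a/(a+b)] / [c/(c+d)] = (425/1998) / (237/2894) = 0.21271/0.08189 = 2.59743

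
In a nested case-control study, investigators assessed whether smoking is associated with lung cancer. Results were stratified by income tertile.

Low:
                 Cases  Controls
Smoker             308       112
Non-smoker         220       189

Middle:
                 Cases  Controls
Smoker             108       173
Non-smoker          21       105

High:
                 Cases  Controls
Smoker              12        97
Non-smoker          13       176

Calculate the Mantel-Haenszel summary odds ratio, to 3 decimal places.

2.453

OR_MH = Σ(aᵢdᵢ/nᵢ) / Σ(bᵢcᵢ/nᵢ), where nᵢ is the stratum total.
Stratum 1 (Low): n = 829; a·d/n = 308·189/829 = 70.2195; b·c/n = 112·220/829 = 29.7226
Stratum 2 (Middle): n = 407; a·d/n = 108·105/407 = 27.8624; b·c/n = 173·21/407 = 8.9263
Stratum 3 (High): n = 298; a·d/n = 12·176/298 = 7.0872; b·c/n = 97·13/298 = 4.2315
OR_MH = (70.2195 + 27.8624 + 7.0872) / (29.7226 + 8.9263 + 4.2315) = 105.1692 / 42.8804 = 2.45262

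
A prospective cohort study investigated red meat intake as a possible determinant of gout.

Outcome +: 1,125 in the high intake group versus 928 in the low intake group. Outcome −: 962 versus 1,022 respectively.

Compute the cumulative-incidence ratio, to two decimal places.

From the description: a = 1125, b = 962, c = 928, d = 1022.
Risk in exposed = 1125/2087 = 0.53905; risk in unexposed = 928/1950 = 0.47590.
RR = 0.53905 / 0.47590 = 1.13270
The risk among the exposed is 1.13 times that among the unexposed.

1.13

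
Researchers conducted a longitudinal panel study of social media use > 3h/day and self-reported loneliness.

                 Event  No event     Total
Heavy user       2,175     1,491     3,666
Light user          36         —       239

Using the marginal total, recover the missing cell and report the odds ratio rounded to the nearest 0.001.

8.226

The missing cell is in the unexposed row: 239 − 36 = 203.
So a = 2175, b = 1491, c = 36, d = 203.
OR = (a·d)/(b·c) = (2175 × 203) / (1491 × 36) = 441525 / 53676 = 8.22574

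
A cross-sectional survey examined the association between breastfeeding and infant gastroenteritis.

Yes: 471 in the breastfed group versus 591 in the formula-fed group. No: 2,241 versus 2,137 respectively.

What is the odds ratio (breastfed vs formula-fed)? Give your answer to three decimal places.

0.760

From the description: a = 471, b = 2241, c = 591, d = 2137.
OR = (a·d)/(b·c) = (471 × 2137) / (2241 × 591) = 1006527 / 1324431 = 0.75997
Exposure is associated with lower odds of infant gastroenteritis (OR = 0.76 < 1).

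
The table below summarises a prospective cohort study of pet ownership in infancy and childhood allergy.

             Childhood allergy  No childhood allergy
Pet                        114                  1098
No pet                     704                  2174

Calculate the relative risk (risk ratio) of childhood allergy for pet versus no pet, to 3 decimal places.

Cells: a = 114, b = 1098, c = 704, d = 2174.
Risk in exposed = 114/1212 = 0.09406; risk in unexposed = 704/2878 = 0.24461.
RR = 0.09406 / 0.24461 = 0.38452
The risk is 62% lower among the exposed than among the unexposed.

0.385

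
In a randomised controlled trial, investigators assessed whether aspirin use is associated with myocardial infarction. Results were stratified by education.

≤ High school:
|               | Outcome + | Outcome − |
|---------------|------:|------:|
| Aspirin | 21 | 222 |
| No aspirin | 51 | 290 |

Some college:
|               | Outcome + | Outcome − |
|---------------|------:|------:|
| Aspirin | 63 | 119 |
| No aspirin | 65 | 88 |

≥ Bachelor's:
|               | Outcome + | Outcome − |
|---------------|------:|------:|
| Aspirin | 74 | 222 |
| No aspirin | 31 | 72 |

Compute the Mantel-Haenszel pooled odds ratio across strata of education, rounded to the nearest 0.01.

OR_MH = Σ(aᵢdᵢ/nᵢ) / Σ(bᵢcᵢ/nᵢ), where nᵢ is the stratum total.
Stratum 1 (≤ High school): n = 584; a·d/n = 21·290/584 = 10.4281; b·c/n = 222·51/584 = 19.3870
Stratum 2 (Some college): n = 335; a·d/n = 63·88/335 = 16.5493; b·c/n = 119·65/335 = 23.0896
Stratum 3 (≥ Bachelor's): n = 399; a·d/n = 74·72/399 = 13.3534; b·c/n = 222·31/399 = 17.2481
OR_MH = (10.4281 + 16.5493 + 13.3534) / (19.3870 + 23.0896 + 17.2481) = 40.3307 / 59.7247 = 0.67528

0.68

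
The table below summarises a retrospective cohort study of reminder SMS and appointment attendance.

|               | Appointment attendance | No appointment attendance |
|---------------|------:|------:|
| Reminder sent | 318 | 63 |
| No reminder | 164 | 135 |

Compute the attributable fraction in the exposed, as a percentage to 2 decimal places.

34.28

Cells: a = 318, b = 63, c = 164, d = 135.
Risk in exposed = 318/381 = 0.83465; risk in unexposed = 164/299 = 0.54849.
RR = 0.83465/0.54849 = 1.52170
AR% = (RR − 1)/RR × 100 = (1.52170 − 1)/1.52170 × 100 = 34.2841%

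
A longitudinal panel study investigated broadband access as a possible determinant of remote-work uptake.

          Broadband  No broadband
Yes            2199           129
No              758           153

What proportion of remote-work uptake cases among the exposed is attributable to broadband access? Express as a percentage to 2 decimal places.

38.49

Reading the table with exposure as columns: a = 2199 (Broadband, case), b = 758 (Broadband, non-case), c = 129 (No broadband, case), d = 153.
Risk in exposed = 2199/2957 = 0.74366; risk in unexposed = 129/282 = 0.45745.
RR = 0.74366/0.45745 = 1.62567
AR% = (RR − 1)/RR × 100 = (1.62567 − 1)/1.62567 × 100 = 38.4870%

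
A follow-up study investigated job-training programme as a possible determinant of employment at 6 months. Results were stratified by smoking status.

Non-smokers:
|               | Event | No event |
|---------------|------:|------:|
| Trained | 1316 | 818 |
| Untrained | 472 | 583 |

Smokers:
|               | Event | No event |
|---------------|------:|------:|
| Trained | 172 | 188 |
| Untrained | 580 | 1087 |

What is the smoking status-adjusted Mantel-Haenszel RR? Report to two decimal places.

RR_MH = Σ(aᵢ·n₀ᵢ/nᵢ) / Σ(cᵢ·n₁ᵢ/nᵢ), with n₁ᵢ = aᵢ+bᵢ (exposed), n₀ᵢ = cᵢ+dᵢ (unexposed), nᵢ = n₁ᵢ+n₀ᵢ.
Stratum 1 (Non-smokers): n₁ = 2134, n₀ = 1055, n = 3189; a·n₀/n = 1316·1055/3189 = 435.3653; c·n₁/n = 472·2134/3189 = 315.8507
Stratum 2 (Smokers): n₁ = 360, n₀ = 1667, n = 2027; a·n₀/n = 172·1667/2027 = 141.4524; c·n₁/n = 580·360/2027 = 103.0094
RR_MH = (435.3653 + 141.4524) / (315.8507 + 103.0094) = 576.8177 / 418.8601 = 1.37711

1.38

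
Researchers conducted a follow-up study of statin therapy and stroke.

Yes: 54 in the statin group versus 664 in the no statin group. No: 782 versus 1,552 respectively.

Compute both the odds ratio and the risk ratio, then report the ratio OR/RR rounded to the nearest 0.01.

From the description: a = 54, b = 782, c = 664, d = 1552.
OR = (54·1552)/(782·664) = 83808/519248 = 0.16140
Risk in exposed = 54/836 = 0.06459; risk in unexposed = 664/2216 = 0.29964; RR = 0.21557
OR/RR = 0.16140 / 0.21557 = 0.74872
The outcome is not rare, so the OR lies further from 1 than the RR.

0.75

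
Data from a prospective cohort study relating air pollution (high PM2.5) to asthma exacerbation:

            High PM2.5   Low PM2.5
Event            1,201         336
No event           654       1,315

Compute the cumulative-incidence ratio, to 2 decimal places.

3.18

Reading the table with exposure as columns: a = 1201 (High PM2.5, case), b = 654 (High PM2.5, non-case), c = 336 (Low PM2.5, case), d = 1315.
Risk in exposed = 1201/1855 = 0.64744; risk in unexposed = 336/1651 = 0.20351.
RR = 0.64744 / 0.20351 = 3.18132
The risk among the exposed is 3.18 times that among the unexposed.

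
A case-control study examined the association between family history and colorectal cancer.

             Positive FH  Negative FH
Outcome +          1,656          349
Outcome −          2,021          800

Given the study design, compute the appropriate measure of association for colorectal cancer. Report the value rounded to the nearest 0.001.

Reading the table with exposure as columns: a = 1656 (Positive FH, case), b = 2021 (Positive FH, non-case), c = 349 (Negative FH, case), d = 800.
This is a case-control study: participants were sampled on outcome status, so risks in the source population cannot be estimated directly — relative risk is not valid here. The odds ratio is the appropriate measure.
OR = (a·d)/(b·c) = (1656 × 800) / (2021 × 349) = 1324800 / 705329 = 1.87827

1.878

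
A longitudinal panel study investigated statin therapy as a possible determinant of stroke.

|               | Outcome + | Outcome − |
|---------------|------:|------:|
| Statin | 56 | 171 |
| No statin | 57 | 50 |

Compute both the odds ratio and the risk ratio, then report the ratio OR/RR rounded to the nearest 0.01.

0.62

Cells: a = 56, b = 171, c = 57, d = 50.
OR = (56·50)/(171·57) = 2800/9747 = 0.28727
Risk in exposed = 56/227 = 0.24670; risk in unexposed = 57/107 = 0.53271; RR = 0.46310
OR/RR = 0.28727 / 0.46310 = 0.62032
The outcome is not rare, so the OR lies further from 1 than the RR.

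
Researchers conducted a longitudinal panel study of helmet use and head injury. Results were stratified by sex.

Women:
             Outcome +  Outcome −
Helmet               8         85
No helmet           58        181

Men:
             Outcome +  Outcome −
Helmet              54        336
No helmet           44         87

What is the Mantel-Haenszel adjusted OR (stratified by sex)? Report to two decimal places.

0.31

OR_MH = Σ(aᵢdᵢ/nᵢ) / Σ(bᵢcᵢ/nᵢ), where nᵢ is the stratum total.
Stratum 1 (Women): n = 332; a·d/n = 8·181/332 = 4.3614; b·c/n = 85·58/332 = 14.8494
Stratum 2 (Men): n = 521; a·d/n = 54·87/521 = 9.0173; b·c/n = 336·44/521 = 28.3762
OR_MH = (4.3614 + 9.0173) / (14.8494 + 28.3762) = 13.3787 / 43.2256 = 0.30951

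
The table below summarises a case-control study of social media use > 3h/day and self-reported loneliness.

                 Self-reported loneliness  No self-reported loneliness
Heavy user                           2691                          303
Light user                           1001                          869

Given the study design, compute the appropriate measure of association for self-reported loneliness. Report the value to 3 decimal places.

Cells: a = 2691, b = 303, c = 1001, d = 869.
This is a case-control study: participants were sampled on outcome status, so risks in the source population cannot be estimated directly — relative risk is not valid here. The odds ratio is the appropriate measure.
OR = (a·d)/(b·c) = (2691 × 869) / (303 × 1001) = 2338479 / 303303 = 7.71004

7.710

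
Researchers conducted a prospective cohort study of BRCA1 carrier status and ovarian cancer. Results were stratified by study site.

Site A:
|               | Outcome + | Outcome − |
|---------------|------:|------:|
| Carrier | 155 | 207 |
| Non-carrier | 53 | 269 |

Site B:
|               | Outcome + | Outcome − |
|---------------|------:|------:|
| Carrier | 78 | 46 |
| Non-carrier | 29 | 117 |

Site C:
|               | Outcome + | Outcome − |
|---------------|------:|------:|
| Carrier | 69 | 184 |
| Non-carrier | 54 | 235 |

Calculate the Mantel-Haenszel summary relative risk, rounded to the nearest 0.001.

2.282

RR_MH = Σ(aᵢ·n₀ᵢ/nᵢ) / Σ(cᵢ·n₁ᵢ/nᵢ), with n₁ᵢ = aᵢ+bᵢ (exposed), n₀ᵢ = cᵢ+dᵢ (unexposed), nᵢ = n₁ᵢ+n₀ᵢ.
Stratum 1 (Site A): n₁ = 362, n₀ = 322, n = 684; a·n₀/n = 155·322/684 = 72.9678; c·n₁/n = 53·362/684 = 28.0497
Stratum 2 (Site B): n₁ = 124, n₀ = 146, n = 270; a·n₀/n = 78·146/270 = 42.1778; c·n₁/n = 29·124/270 = 13.3185
Stratum 3 (Site C): n₁ = 253, n₀ = 289, n = 542; a·n₀/n = 69·289/542 = 36.7915; c·n₁/n = 54·253/542 = 25.2066
RR_MH = (72.9678 + 42.1778 + 36.7915) / (28.0497 + 13.3185 + 25.2066) = 151.9371 / 66.5749 = 2.28220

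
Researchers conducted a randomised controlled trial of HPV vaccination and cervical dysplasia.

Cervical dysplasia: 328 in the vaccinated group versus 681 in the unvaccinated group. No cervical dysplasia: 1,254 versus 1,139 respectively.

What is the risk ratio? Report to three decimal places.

From the description: a = 328, b = 1254, c = 681, d = 1139.
Risk in exposed = 328/1582 = 0.20733; risk in unexposed = 681/1820 = 0.37418.
RR = 0.20733 / 0.37418 = 0.55410
The risk is 45% lower among the exposed than among the unexposed.

0.554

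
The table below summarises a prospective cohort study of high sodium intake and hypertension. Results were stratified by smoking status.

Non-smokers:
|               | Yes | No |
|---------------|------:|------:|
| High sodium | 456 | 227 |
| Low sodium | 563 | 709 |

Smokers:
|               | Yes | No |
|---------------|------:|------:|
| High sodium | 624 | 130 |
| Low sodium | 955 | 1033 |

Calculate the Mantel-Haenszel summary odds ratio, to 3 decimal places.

OR_MH = Σ(aᵢdᵢ/nᵢ) / Σ(bᵢcᵢ/nᵢ), where nᵢ is the stratum total.
Stratum 1 (Non-smokers): n = 1955; a·d/n = 456·709/1955 = 165.3729; b·c/n = 227·563/1955 = 65.3714
Stratum 2 (Smokers): n = 2742; a·d/n = 624·1033/2742 = 235.0810; b·c/n = 130·955/2742 = 45.2772
OR_MH = (165.3729 + 235.0810) / (65.3714 + 45.2772) = 400.4539 / 110.6485 = 3.61915

3.619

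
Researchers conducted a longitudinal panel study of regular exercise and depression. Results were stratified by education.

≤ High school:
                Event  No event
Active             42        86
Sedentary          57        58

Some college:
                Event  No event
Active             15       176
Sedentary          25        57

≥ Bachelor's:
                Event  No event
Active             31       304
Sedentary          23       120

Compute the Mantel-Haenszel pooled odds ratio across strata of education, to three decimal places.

0.411

OR_MH = Σ(aᵢdᵢ/nᵢ) / Σ(bᵢcᵢ/nᵢ), where nᵢ is the stratum total.
Stratum 1 (≤ High school): n = 243; a·d/n = 42·58/243 = 10.0247; b·c/n = 86·57/243 = 20.1728
Stratum 2 (Some college): n = 273; a·d/n = 15·57/273 = 3.1319; b·c/n = 176·25/273 = 16.1172
Stratum 3 (≥ Bachelor's): n = 478; a·d/n = 31·120/478 = 7.7824; b·c/n = 304·23/478 = 14.6276
OR_MH = (10.0247 + 3.1319 + 7.7824) / (20.1728 + 16.1172 + 14.6276) = 20.9390 / 50.9177 = 0.41123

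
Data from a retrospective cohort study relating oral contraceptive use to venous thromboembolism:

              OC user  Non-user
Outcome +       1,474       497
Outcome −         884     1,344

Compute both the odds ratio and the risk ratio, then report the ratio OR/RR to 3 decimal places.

1.947

Reading the table with exposure as columns: a = 1474 (OC user, case), b = 884 (OC user, non-case), c = 497 (Non-user, case), d = 1344.
OR = (1474·1344)/(884·497) = 1981056/439348 = 4.50908
Risk in exposed = 1474/2358 = 0.62511; risk in unexposed = 497/1841 = 0.26996; RR = 2.31553
OR/RR = 4.50908 / 2.31553 = 1.94732
The outcome is not rare, so the OR lies further from 1 than the RR.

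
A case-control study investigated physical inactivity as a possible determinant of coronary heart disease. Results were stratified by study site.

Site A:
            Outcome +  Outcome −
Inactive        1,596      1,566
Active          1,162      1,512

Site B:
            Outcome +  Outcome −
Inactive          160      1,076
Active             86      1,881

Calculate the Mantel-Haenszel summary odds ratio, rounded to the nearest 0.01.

1.49

OR_MH = Σ(aᵢdᵢ/nᵢ) / Σ(bᵢcᵢ/nᵢ), where nᵢ is the stratum total.
Stratum 1 (Site A): n = 5836; a·d/n = 1596·1512/5836 = 413.4942; b·c/n = 1566·1162/5836 = 311.8047
Stratum 2 (Site B): n = 3203; a·d/n = 160·1881/3203 = 93.9619; b·c/n = 1076·86/3203 = 28.8904
OR_MH = (413.4942 + 93.9619) / (311.8047 + 28.8904) = 507.4561 / 340.6951 = 1.48947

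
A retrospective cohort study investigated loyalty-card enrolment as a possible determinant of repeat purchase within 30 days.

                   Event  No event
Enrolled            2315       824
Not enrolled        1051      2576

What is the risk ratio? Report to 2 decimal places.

2.55

Cells: a = 2315, b = 824, c = 1051, d = 2576.
Risk in exposed = 2315/3139 = 0.73750; risk in unexposed = 1051/3627 = 0.28977.
RR = 0.73750 / 0.28977 = 2.54510
The risk among the exposed is 2.55 times that among the unexposed.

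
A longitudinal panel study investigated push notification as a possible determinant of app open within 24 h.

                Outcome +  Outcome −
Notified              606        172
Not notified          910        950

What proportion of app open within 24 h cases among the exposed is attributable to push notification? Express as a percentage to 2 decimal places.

Cells: a = 606, b = 172, c = 910, d = 950.
Risk in exposed = 606/778 = 0.77892; risk in unexposed = 910/1860 = 0.48925.
RR = 0.77892/0.48925 = 1.59208
AR% = (RR − 1)/RR × 100 = (1.59208 − 1)/1.59208 × 100 = 37.1890%

37.19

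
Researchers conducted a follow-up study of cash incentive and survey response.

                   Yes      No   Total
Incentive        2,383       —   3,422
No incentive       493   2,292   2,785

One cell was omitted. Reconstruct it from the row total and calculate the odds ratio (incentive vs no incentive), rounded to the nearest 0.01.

10.66

The missing cell is in the exposed row: 3422 − 2383 = 1039.
So a = 2383, b = 1039, c = 493, d = 2292.
OR = (a·d)/(b·c) = (2383 × 2292) / (1039 × 493) = 5461836 / 512227 = 10.66292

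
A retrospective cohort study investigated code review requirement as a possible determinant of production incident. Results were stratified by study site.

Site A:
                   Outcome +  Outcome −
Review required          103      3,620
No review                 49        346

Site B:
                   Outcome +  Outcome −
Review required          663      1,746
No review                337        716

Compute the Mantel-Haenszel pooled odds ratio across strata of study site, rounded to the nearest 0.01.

OR_MH = Σ(aᵢdᵢ/nᵢ) / Σ(bᵢcᵢ/nᵢ), where nᵢ is the stratum total.
Stratum 1 (Site A): n = 4118; a·d/n = 103·346/4118 = 8.6542; b·c/n = 3620·49/4118 = 43.0743
Stratum 2 (Site B): n = 3462; a·d/n = 663·716/3462 = 137.1196; b·c/n = 1746·337/3462 = 169.9601
OR_MH = (8.6542 + 137.1196) / (43.0743 + 169.9601) = 145.7738 / 213.0344 = 0.68427

0.68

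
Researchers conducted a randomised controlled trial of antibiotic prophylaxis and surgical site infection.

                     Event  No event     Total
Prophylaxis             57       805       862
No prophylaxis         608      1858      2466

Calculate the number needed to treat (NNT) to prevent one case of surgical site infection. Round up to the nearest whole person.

Risk in treated group = 57/862 = 0.06613; risk in control = 608/2466 = 0.24655.
Absolute risk reduction = 0.24655 − 0.06613 = 0.18043
NNT = 1 / ARR = 1 / 0.18043 = 5.542 → round up → 6

6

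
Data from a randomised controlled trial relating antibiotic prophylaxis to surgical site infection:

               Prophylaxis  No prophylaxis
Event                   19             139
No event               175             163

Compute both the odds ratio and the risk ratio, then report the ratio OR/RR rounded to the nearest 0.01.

Reading the table with exposure as columns: a = 19 (Prophylaxis, case), b = 175 (Prophylaxis, non-case), c = 139 (No prophylaxis, case), d = 163.
OR = (19·163)/(175·139) = 3097/24325 = 0.12732
Risk in exposed = 19/194 = 0.09794; risk in unexposed = 139/302 = 0.46026; RR = 0.21279
OR/RR = 0.12732 / 0.21279 = 0.59833
The outcome is not rare, so the OR lies further from 1 than the RR.

0.60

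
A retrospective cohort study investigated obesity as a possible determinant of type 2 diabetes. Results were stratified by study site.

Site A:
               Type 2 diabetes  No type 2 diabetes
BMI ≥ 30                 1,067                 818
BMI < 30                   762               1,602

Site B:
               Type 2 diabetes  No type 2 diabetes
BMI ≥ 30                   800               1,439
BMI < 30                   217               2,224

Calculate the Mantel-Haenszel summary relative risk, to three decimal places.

RR_MH = Σ(aᵢ·n₀ᵢ/nᵢ) / Σ(cᵢ·n₁ᵢ/nᵢ), with n₁ᵢ = aᵢ+bᵢ (exposed), n₀ᵢ = cᵢ+dᵢ (unexposed), nᵢ = n₁ᵢ+n₀ᵢ.
Stratum 1 (Site A): n₁ = 1885, n₀ = 2364, n = 4249; a·n₀/n = 1067·2364/4249 = 593.6427; c·n₁/n = 762·1885/4249 = 338.0490
Stratum 2 (Site B): n₁ = 2239, n₀ = 2441, n = 4680; a·n₀/n = 800·2441/4680 = 417.2650; c·n₁/n = 217·2239/4680 = 103.8169
RR_MH = (593.6427 + 417.2650) / (338.0490 + 103.8169) = 1010.9077 / 441.8658 = 2.28782

2.288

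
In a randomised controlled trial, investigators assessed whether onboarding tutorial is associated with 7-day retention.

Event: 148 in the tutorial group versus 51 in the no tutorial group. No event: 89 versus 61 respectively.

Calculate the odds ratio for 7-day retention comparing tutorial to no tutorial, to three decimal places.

1.989

From the description: a = 148, b = 89, c = 51, d = 61.
OR = (a·d)/(b·c) = (148 × 61) / (89 × 51) = 9028 / 4539 = 1.98898
The odds of 7-day retention are about 1.99 times as high in the tutorial group.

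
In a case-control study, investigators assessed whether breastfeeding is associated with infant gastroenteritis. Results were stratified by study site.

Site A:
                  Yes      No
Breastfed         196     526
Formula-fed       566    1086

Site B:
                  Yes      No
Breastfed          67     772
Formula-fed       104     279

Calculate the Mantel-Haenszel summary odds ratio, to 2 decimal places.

0.55

OR_MH = Σ(aᵢdᵢ/nᵢ) / Σ(bᵢcᵢ/nᵢ), where nᵢ is the stratum total.
Stratum 1 (Site A): n = 2374; a·d/n = 196·1086/2374 = 89.6613; b·c/n = 526·566/2374 = 125.4069
Stratum 2 (Site B): n = 1222; a·d/n = 67·279/1222 = 15.2971; b·c/n = 772·104/1222 = 65.7021
OR_MH = (89.6613 + 15.2971) / (125.4069 + 65.7021) = 104.9584 / 191.1090 = 0.54921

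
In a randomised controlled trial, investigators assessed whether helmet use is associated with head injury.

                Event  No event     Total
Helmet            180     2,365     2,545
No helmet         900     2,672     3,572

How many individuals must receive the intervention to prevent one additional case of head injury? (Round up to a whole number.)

Risk in treated group = 180/2545 = 0.07073; risk in control = 900/3572 = 0.25196.
Absolute risk reduction = 0.25196 − 0.07073 = 0.18123
NNT = 1 / ARR = 1 / 0.18123 = 5.518 → round up → 6

6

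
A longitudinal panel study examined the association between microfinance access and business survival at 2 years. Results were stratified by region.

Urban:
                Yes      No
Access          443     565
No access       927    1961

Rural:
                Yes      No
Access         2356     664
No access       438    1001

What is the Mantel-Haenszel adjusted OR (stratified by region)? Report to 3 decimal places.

3.766

OR_MH = Σ(aᵢdᵢ/nᵢ) / Σ(bᵢcᵢ/nᵢ), where nᵢ is the stratum total.
Stratum 1 (Urban): n = 3896; a·d/n = 443·1961/3896 = 222.9782; b·c/n = 565·927/3896 = 134.4340
Stratum 2 (Rural): n = 4459; a·d/n = 2356·1001/4459 = 528.8980; b·c/n = 664·438/4459 = 65.2236
OR_MH = (222.9782 + 528.8980) / (134.4340 + 65.2236) = 751.8761 / 199.6576 = 3.76583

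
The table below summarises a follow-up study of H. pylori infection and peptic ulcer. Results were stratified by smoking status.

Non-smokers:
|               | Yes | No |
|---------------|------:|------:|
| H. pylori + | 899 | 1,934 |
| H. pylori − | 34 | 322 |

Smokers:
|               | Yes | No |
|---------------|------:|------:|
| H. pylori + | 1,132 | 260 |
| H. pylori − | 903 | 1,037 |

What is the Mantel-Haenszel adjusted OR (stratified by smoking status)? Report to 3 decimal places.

OR_MH = Σ(aᵢdᵢ/nᵢ) / Σ(bᵢcᵢ/nᵢ), where nᵢ is the stratum total.
Stratum 1 (Non-smokers): n = 3189; a·d/n = 899·322/3189 = 90.7739; b·c/n = 1934·34/3189 = 20.6196
Stratum 2 (Smokers): n = 3332; a·d/n = 1132·1037/3332 = 352.3061; b·c/n = 260·903/3332 = 70.4622
OR_MH = (90.7739 + 352.3061) / (20.6196 + 70.4622) = 443.0800 / 91.0818 = 4.86464

4.865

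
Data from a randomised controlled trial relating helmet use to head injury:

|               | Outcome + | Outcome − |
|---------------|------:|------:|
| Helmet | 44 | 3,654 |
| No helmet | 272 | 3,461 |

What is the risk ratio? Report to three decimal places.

0.163

Cells: a = 44, b = 3654, c = 272, d = 3461.
Risk in exposed = 44/3698 = 0.01190; risk in unexposed = 272/3733 = 0.07286.
RR = 0.01190 / 0.07286 = 0.16330
The risk is 84% lower among the exposed than among the unexposed.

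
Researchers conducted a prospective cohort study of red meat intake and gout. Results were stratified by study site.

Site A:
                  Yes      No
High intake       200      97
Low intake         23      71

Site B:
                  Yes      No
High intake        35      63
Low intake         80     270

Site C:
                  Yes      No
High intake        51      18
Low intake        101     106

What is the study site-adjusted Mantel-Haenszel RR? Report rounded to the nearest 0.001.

1.888

RR_MH = Σ(aᵢ·n₀ᵢ/nᵢ) / Σ(cᵢ·n₁ᵢ/nᵢ), with n₁ᵢ = aᵢ+bᵢ (exposed), n₀ᵢ = cᵢ+dᵢ (unexposed), nᵢ = n₁ᵢ+n₀ᵢ.
Stratum 1 (Site A): n₁ = 297, n₀ = 94, n = 391; a·n₀/n = 200·94/391 = 48.0818; c·n₁/n = 23·297/391 = 17.4706
Stratum 2 (Site B): n₁ = 98, n₀ = 350, n = 448; a·n₀/n = 35·350/448 = 27.3438; c·n₁/n = 80·98/448 = 17.5000
Stratum 3 (Site C): n₁ = 69, n₀ = 207, n = 276; a·n₀/n = 51·207/276 = 38.2500; c·n₁/n = 101·69/276 = 25.2500
RR_MH = (48.0818 + 27.3438 + 38.2500) / (17.4706 + 17.5000 + 25.2500) = 113.6756 / 60.2206 = 1.88765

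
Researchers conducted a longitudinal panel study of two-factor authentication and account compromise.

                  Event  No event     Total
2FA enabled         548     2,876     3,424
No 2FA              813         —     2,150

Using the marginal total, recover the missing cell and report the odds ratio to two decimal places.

0.31

The missing cell is in the unexposed row: 2150 − 813 = 1337.
So a = 548, b = 2876, c = 813, d = 1337.
OR = (a·d)/(b·c) = (548 × 1337) / (2876 × 813) = 732676 / 2338188 = 0.31335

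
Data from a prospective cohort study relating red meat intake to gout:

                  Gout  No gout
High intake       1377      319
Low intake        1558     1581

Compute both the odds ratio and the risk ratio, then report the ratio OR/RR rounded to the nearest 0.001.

Cells: a = 1377, b = 319, c = 1558, d = 1581.
OR = (1377·1581)/(319·1558) = 2177037/497002 = 4.38034
Risk in exposed = 1377/1696 = 0.81191; risk in unexposed = 1558/3139 = 0.49634; RR = 1.63581
OR/RR = 4.38034 / 1.63581 = 2.67779
The outcome is not rare, so the OR lies further from 1 than the RR.

2.678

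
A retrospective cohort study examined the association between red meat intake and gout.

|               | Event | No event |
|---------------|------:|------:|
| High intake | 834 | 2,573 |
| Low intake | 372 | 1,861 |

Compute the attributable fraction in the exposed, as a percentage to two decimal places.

31.94

Cells: a = 834, b = 2573, c = 372, d = 1861.
Risk in exposed = 834/3407 = 0.24479; risk in unexposed = 372/2233 = 0.16659.
RR = 0.24479/0.16659 = 1.46940
AR% = (RR − 1)/RR × 100 = (1.46940 − 1)/1.46940 × 100 = 31.9450%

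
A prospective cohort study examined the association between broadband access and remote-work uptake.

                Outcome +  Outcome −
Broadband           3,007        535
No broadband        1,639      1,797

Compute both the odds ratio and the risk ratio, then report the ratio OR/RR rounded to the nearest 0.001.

Cells: a = 3007, b = 535, c = 1639, d = 1797.
OR = (3007·1797)/(535·1639) = 5403579/876865 = 6.16238
Risk in exposed = 3007/3542 = 0.84896; risk in unexposed = 1639/3436 = 0.47701; RR = 1.77975
OR/RR = 6.16238 / 1.77975 = 3.46250
The outcome is not rare, so the OR lies further from 1 than the RR.

3.462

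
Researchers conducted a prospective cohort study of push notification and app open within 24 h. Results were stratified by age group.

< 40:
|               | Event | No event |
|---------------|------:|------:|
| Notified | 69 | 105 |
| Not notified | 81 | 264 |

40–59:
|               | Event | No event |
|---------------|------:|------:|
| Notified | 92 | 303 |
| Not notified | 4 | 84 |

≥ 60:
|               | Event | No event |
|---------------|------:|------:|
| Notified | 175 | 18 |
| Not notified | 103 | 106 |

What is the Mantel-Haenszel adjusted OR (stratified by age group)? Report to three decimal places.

4.136

OR_MH = Σ(aᵢdᵢ/nᵢ) / Σ(bᵢcᵢ/nᵢ), where nᵢ is the stratum total.
Stratum 1 (< 40): n = 519; a·d/n = 69·264/519 = 35.0983; b·c/n = 105·81/519 = 16.3873
Stratum 2 (40–59): n = 483; a·d/n = 92·84/483 = 16.0000; b·c/n = 303·4/483 = 2.5093
Stratum 3 (≥ 60): n = 402; a·d/n = 175·106/402 = 46.1443; b·c/n = 18·103/402 = 4.6119
OR_MH = (35.0983 + 16.0000 + 46.1443) / (16.3873 + 2.5093 + 4.6119) = 97.2425 / 23.5085 = 4.13648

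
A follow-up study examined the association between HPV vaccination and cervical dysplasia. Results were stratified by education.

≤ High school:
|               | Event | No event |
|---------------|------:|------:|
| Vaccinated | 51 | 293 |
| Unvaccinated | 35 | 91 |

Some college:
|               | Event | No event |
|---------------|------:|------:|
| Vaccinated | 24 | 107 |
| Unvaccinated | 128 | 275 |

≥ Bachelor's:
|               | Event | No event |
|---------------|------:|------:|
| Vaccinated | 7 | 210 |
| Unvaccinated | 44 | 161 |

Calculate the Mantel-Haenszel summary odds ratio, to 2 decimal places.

0.36

OR_MH = Σ(aᵢdᵢ/nᵢ) / Σ(bᵢcᵢ/nᵢ), where nᵢ is the stratum total.
Stratum 1 (≤ High school): n = 470; a·d/n = 51·91/470 = 9.8745; b·c/n = 293·35/470 = 21.8191
Stratum 2 (Some college): n = 534; a·d/n = 24·275/534 = 12.3596; b·c/n = 107·128/534 = 25.6479
Stratum 3 (≥ Bachelor's): n = 422; a·d/n = 7·161/422 = 2.6706; b·c/n = 210·44/422 = 21.8957
OR_MH = (9.8745 + 12.3596 + 2.6706) / (21.8191 + 25.6479 + 21.8957) = 24.9046 / 69.3628 = 0.35905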